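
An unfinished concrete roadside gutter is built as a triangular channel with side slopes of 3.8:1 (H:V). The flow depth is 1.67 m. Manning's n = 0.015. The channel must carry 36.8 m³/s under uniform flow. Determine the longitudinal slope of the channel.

For a triangular section with side slope z = 3.8: A = zy² = 3.8×1.67² = 10.6 m²; P = 2y√(1+z²) = 2×1.67×3.929 = 13.12 m.
Hydraulic radius R = A/P = 10.6/13.12 = 0.8075 m.
From Manning's equation, S = [nQ / (1 A R^(2/3))]² = [0.015 × 36.8 / (1 × 10.6 × 0.8075^(2/3))]² = 0.00361.

S = 0.00361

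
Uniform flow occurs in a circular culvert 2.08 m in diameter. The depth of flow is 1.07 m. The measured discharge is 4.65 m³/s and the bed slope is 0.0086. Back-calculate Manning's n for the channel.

n = 0.023

For a circular section of diameter D = 2.08 m at depth y = 1.07 m, the central angle is θ = 2 arccos(1 − 2y/D) = 3.199 rad. Then A = (D²/8)(θ − sin θ) = 1.761 m² and P = Dθ/2 = 3.327 m.
Hydraulic radius R = A/P = 1.761/3.327 = 0.5294 m.
Rearranging Manning's equation: n = (1/Q) A R^(2/3) S^(1/2) = (1/4.65) × 1.761 × 0.5294^(2/3) × √0.0086 = 0.023.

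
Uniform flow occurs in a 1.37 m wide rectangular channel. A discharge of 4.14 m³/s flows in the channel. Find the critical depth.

y_c = 0.976 m

For a rectangular channel, critical depth y_c = (q²/g)^(1/3) where q = Q/b = 4.14/1.37 = 3.022 m²/s.
So y_c = (3.022²/9.81)^(1/3) = 0.976 m.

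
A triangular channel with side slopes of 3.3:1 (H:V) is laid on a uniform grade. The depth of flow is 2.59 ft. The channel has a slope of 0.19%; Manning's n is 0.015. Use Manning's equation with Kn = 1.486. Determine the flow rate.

Q = 110 ft³/s

For a triangular section with side slope z = 3.3: A = zy² = 3.3×2.59² = 22.14 ft²; P = 2y√(1+z²) = 2×2.59×3.448 = 17.86 ft.
Hydraulic radius R = A/P = 22.14/17.86 = 1.239 ft.
Manning's equation: Q = (1.486/n) A R^(2/3) S^(1/2) = (1.486/0.015) × 22.14 × 1.239^(2/3) × 0.0019^(1/2) = 110 ft³/s.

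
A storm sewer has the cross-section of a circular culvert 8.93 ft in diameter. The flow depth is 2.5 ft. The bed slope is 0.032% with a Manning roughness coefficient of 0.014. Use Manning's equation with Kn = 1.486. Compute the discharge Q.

Q = 34.8 ft³/s

For a circular section of diameter D = 8.93 ft at depth y = 2.5 ft, the central angle is θ = 2 arccos(1 − 2y/D) = 2.23 rad. Then A = (D²/8)(θ − sin θ) = 14.35 ft² and P = Dθ/2 = 9.958 ft.
Hydraulic radius R = A/P = 14.35/9.958 = 1.441 ft.
Manning's equation: Q = (1.486/n) A R^(2/3) S^(1/2) = (1.486/0.014) × 14.35 × 1.441^(2/3) × 0.00032^(1/2) = 34.8 ft³/s.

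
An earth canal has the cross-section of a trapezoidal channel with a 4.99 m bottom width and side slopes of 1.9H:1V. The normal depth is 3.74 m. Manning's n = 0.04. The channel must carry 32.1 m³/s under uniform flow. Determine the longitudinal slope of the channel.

S = 0.00029

With bottom width b = 4.99 m and side slope z = 1.9: A = (b + zy)y = (4.99 + 1.9×3.74)×3.74 = 45.24 m²; P = b + 2y√(1+z²) = 4.99 + 2×3.74×2.147 = 21.05 m.
Hydraulic radius R = A/P = 45.24/21.05 = 2.149 m.
From Manning's equation, S = [nQ / (1 A R^(2/3))]² = [0.04 × 32.1 / (1 × 45.24 × 2.149^(2/3))]² = 0.00029.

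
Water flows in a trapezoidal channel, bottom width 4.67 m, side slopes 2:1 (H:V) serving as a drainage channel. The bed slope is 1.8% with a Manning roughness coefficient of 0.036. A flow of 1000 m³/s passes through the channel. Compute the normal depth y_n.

y_n = 6.59 m

Manning's equation rearranged: A R^(2/3) = nQ / (1·√S) = 0.036 × 1000 / (√0.018) = 268.3.
Try y = 5.57 m: A R^(2/3) = 182.2 — short.
Try y = 8.39 m: A R^(2/3) = 473.3 — over.
Try y = 6.59 m: A R^(2/3) = 268.3 — close enough.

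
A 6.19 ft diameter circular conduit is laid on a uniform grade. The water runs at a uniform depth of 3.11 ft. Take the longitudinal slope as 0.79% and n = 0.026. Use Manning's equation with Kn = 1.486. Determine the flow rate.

Q = 103 ft³/s

For a circular section of diameter D = 6.19 ft at depth y = 3.11 ft, the central angle is θ = 2 arccos(1 − 2y/D) = 3.151 rad. Then A = (D²/8)(θ − sin θ) = 15.14 ft² and P = Dθ/2 = 9.753 ft.
Hydraulic radius R = A/P = 15.14/9.753 = 1.552 ft.
Manning's equation: Q = (1.486/n) A R^(2/3) S^(1/2) = (1.486/0.026) × 15.14 × 1.552^(2/3) × 0.0079^(1/2) = 103 ft³/s.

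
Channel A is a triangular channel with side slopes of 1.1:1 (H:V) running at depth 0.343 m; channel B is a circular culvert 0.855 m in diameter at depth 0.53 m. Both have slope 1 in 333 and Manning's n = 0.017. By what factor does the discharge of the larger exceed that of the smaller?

4.43

Channel A: For a triangular section with side slope z = 1.1: A = zy² = 1.1×0.343² = 0.1294 m²; P = 2y√(1+z²) = 2×0.343×1.487 = 1.02 m. Hydraulic radius R = A/P = 0.1294/1.02 = 0.1269 m. Q_A = (1/0.017)·0.1294·0.1269^(2/3)·√0.003003 = 0.1053 m³/s.
Channel B: For a circular section of diameter D = 0.855 m at depth y = 0.53 m, the central angle is θ = 2 arccos(1 − 2y/D) = 3.626 rad. Then A = (D²/8)(θ − sin θ) = 0.3739 m² and P = Dθ/2 = 1.55 m. Hydraulic radius R = A/P = 0.3739/1.55 = 0.2412 m. Q_B = (1/0.017)·0.3739·0.2412^(2/3)·√0.003003 = 0.467 m³/s.
The larger discharge is 0.467 m³/s and the smaller is 0.1053 m³/s; the ratio is 4.43.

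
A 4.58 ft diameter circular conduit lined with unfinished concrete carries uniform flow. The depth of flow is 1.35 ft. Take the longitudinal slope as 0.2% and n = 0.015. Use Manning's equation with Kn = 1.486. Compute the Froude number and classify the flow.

For a circular section of diameter D = 4.58 ft at depth y = 1.35 ft, the central angle is θ = 2 arccos(1 − 2y/D) = 2.296 rad. Then A = (D²/8)(θ − sin θ) = 4.056 ft² and P = Dθ/2 = 5.257 ft.
Hydraulic radius R = A/P = 4.056/5.257 = 0.7716 ft.
V = (1.486/n) R^(2/3) √S = (1.486/0.015) × 0.7716^(2/3) × √0.002 = 3.727 ft/s. Hydraulic depth D_h = A/T = 4.056/4.176 = 0.9713 ft.
Froude number Fr = V/√(g·D_h) = 3.727/√(32.2×0.9713) = 0.666, which is less than 1, so the flow is subcritical.

subcritical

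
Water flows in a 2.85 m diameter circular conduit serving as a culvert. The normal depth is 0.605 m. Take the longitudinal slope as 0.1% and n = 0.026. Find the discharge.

Q = 0.611 m³/s

For a circular section of diameter D = 2.85 m at depth y = 0.605 m, the central angle is θ = 2 arccos(1 − 2y/D) = 1.915 rad. Then A = (D²/8)(θ − sin θ) = 0.989 m² and P = Dθ/2 = 2.729 m.
Hydraulic radius R = A/P = 0.989/2.729 = 0.3624 m.
Manning's equation: Q = (1/n) A R^(2/3) S^(1/2) = (1/0.026) × 0.989 × 0.3624^(2/3) × 0.001^(1/2) = 0.611 m³/s.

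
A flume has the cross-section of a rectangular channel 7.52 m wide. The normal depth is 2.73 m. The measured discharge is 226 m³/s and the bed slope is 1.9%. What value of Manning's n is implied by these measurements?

n = 0.017

Flow area A = b·y = 7.52 × 2.73 = 20.53 m². Wetted perimeter P = b + 2y = 7.52 + 2×2.73 = 12.98 m.
Hydraulic radius R = A/P = 20.53/12.98 = 1.582 m.
Rearranging Manning's equation: n = (1/Q) A R^(2/3) S^(1/2) = (1/226) × 20.53 × 1.582^(2/3) × √0.019 = 0.017.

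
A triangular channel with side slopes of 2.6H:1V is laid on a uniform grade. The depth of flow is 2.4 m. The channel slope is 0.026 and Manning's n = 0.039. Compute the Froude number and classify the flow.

For a triangular section with side slope z = 2.6: A = zy² = 2.6×2.4² = 14.98 m²; P = 2y√(1+z²) = 2×2.4×2.786 = 13.37 m.
Hydraulic radius R = A/P = 14.98/13.37 = 1.12 m.
V = (1/n) R^(2/3) √S = (1/0.039) × 1.12^(2/3) × √0.026 = 4.459 m/s. Hydraulic depth D_h = A/T = 14.98/12.48 = 1.2 m.
Froude number Fr = V/√(g·D_h) = 4.459/√(9.81×1.2) = 1.3, which is greater than 1, so the flow is supercritical.

supercritical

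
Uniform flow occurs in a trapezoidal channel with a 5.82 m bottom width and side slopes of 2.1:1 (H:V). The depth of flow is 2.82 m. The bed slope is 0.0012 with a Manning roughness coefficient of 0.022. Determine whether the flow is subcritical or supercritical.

With bottom width b = 5.82 m and side slope z = 2.1: A = (b + zy)y = (5.82 + 2.1×2.82)×2.82 = 33.11 m²; P = b + 2y√(1+z²) = 5.82 + 2×2.82×2.326 = 18.94 m.
Hydraulic radius R = A/P = 33.11/18.94 = 1.748 m.
V = (1/n) R^(2/3) √S = (1/0.022) × 1.748^(2/3) × √0.0012 = 2.285 m/s. Hydraulic depth D_h = A/T = 33.11/17.66 = 1.875 m.
Froude number Fr = V/√(g·D_h) = 2.285/√(9.81×1.875) = 0.533, which is less than 1, so the flow is subcritical.

subcritical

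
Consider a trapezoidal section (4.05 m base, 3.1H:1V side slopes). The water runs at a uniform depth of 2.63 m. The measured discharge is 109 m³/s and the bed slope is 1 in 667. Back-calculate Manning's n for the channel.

n = 0.015

With bottom width b = 4.05 m and side slope z = 3.1: A = (b + zy)y = (4.05 + 3.1×2.63)×2.63 = 32.09 m²; P = b + 2y√(1+z²) = 4.05 + 2×2.63×3.257 = 21.18 m.
Hydraulic radius R = A/P = 32.09/21.18 = 1.515 m.
Rearranging Manning's equation: n = (1/Q) A R^(2/3) S^(1/2) = (1/109) × 32.09 × 1.515^(2/3) × √0.001499 = 0.015.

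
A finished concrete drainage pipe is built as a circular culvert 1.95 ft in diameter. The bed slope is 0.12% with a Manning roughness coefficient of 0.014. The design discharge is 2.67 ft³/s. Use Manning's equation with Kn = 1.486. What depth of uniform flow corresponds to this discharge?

y_n = 0.849 ft

Manning's equation rearranged: A R^(2/3) = nQ / (1.486·√S) = 0.014 × 2.67 / (1.486 × √0.0012) = 0.7262.
At y = 0.658 ft: A R^(2/3) = 0.4539 — short.
At y = 0.849 ft: A R^(2/3) = 0.7266 — close enough.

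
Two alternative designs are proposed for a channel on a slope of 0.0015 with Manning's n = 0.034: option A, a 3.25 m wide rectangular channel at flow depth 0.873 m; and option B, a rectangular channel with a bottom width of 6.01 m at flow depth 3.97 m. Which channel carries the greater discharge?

Channel A: Flow area A = b·y = 3.25 × 0.873 = 2.837 m². Wetted perimeter P = b + 2y = 3.25 + 2×0.873 = 4.996 m. Hydraulic radius R = A/P = 2.837/4.996 = 0.5679 m. Q_A = (1/0.034)·2.837·0.5679^(2/3)·√0.0015 = 2.216 m³/s.
Channel B: Flow area A = b·y = 6.01 × 3.97 = 23.86 m². Wetted perimeter P = b + 2y = 6.01 + 2×3.97 = 13.95 m. Hydraulic radius R = A/P = 23.86/13.95 = 1.71 m. Q_B = (1/0.034)·23.86·1.71^(2/3)·√0.0015 = 38.87 m³/s.
Q_A = 2.216 m³/s vs Q_B = 38.87 m³/s, so channel B carries more.

channel B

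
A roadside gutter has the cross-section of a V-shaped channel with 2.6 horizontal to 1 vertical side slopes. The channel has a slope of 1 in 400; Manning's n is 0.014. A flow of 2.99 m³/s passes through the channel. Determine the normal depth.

y_n = 0.791 m

Manning's equation rearranged: A R^(2/3) = nQ / (1·√S) = 0.014 × 2.99 / (√0.0025) = 0.8372.
At y = 0.695 m: A R^(2/3) = 0.5928 — too small.
At y = 0.9 m: A R^(2/3) = 1.181 — too large.
At y = 0.791 m: A R^(2/3) = 0.8371 — close enough.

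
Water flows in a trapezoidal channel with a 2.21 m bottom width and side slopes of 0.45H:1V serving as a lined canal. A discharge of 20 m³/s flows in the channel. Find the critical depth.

y_c = 1.79 m

At critical depth, Q² T / (g A³) = 1, i.e. A³/T = Q²/g = 20²/9.81 = 40.77.
Try y = 2.12 m: A³/T = 73.29 — too large.
Try y = 1.42 m: A³/T = 18.98 — too small.
Try y = 1.79 m: A³/T = 41.16 — ≈ 40.77.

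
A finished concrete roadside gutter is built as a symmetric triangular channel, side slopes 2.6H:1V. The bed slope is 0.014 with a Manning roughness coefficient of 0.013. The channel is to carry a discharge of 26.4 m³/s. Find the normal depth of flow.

Manning's equation rearranged: A R^(2/3) = nQ / (1·√S) = 0.013 × 26.4 / (√0.014) = 2.901.
At y = 1.05 m: A R^(2/3) = 1.782 — too small.
At y = 1.52 m: A R^(2/3) = 4.778 — too large.
At y = 1.26 m: A R^(2/3) = 2.897 — close enough.

y_n = 1.26 m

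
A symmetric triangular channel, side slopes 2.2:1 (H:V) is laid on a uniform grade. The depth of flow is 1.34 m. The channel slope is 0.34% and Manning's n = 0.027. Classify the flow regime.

For a triangular section with side slope z = 2.2: A = zy² = 2.2×1.34² = 3.95 m²; P = 2y√(1+z²) = 2×1.34×2.417 = 6.477 m.
Hydraulic radius R = A/P = 3.95/6.477 = 0.6099 m.
V = (1/n) R^(2/3) √S = (1/0.027) × 0.6099^(2/3) × √0.0034 = 1.553 m/s. Hydraulic depth D_h = A/T = 3.95/5.896 = 0.67 m.
Froude number Fr = V/√(g·D_h) = 1.553/√(9.81×0.67) = 0.606, which is less than 1, so the flow is subcritical.

subcritical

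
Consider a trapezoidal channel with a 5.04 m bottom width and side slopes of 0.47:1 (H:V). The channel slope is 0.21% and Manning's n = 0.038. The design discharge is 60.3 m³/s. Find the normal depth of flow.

Manning's equation rearranged: A R^(2/3) = nQ / (1·√S) = 0.038 × 60.3 / (√0.0021) = 50.
At y = 3.48 m: A R^(2/3) = 34.69 — low.
At y = 4.32 m: A R^(2/3) = 49.99 — matches.

y_n = 4.32 m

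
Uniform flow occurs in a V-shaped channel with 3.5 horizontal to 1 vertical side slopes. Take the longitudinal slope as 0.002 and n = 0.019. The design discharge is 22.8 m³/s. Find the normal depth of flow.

y_n = 1.76 m

Manning's equation rearranged: A R^(2/3) = nQ / (1·√S) = 0.019 × 22.8 / (√0.002) = 9.687.
Trying y = 1.43 m: A R^(2/3) = 5.575 — low.
Trying y = 2.1 m: A R^(2/3) = 15.53 — high.
Trying y = 1.76 m: A R^(2/3) = 9.699 — matches.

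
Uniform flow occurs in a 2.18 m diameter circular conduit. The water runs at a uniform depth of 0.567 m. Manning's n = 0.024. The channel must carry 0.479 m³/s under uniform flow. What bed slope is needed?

S = 0.000971

For a circular section of diameter D = 2.18 m at depth y = 0.567 m, the central angle is θ = 2 arccos(1 − 2y/D) = 2.141 rad. Then A = (D²/8)(θ − sin θ) = 0.7715 m² and P = Dθ/2 = 2.333 m.
Hydraulic radius R = A/P = 0.7715/2.333 = 0.3306 m.
From Manning's equation, S = [nQ / (1 A R^(2/3))]² = [0.024 × 0.479 / (1 × 0.7715 × 0.3306^(2/3))]² = 0.000971.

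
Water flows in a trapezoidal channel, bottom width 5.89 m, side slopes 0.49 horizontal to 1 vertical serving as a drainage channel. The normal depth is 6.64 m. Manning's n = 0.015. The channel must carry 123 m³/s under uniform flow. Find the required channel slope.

S = 0.00022

With bottom width b = 5.89 m and side slope z = 0.49: A = (b + zy)y = (5.89 + 0.49×6.64)×6.64 = 60.71 m²; P = b + 2y√(1+z²) = 5.89 + 2×6.64×1.114 = 20.68 m.
Hydraulic radius R = A/P = 60.71/20.68 = 2.936 m.
From Manning's equation, S = [nQ / (1 A R^(2/3))]² = [0.015 × 123 / (1 × 60.71 × 2.936^(2/3))]² = 0.00022.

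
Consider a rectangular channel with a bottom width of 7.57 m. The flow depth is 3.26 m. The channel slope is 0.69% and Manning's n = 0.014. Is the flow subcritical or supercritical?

Flow area A = b·y = 7.57 × 3.26 = 24.68 m². Wetted perimeter P = b + 2y = 7.57 + 2×3.26 = 14.09 m.
Hydraulic radius R = A/P = 24.68/14.09 = 1.751 m.
V = (1/n) R^(2/3) √S = (1/0.014) × 1.751^(2/3) × √0.0069 = 8.621 m/s. Hydraulic depth D_h = A/T = 24.68/7.57 = 3.26 m.
Froude number Fr = V/√(g·D_h) = 8.621/√(9.81×3.26) = 1.52, which is greater than 1, so the flow is supercritical.

supercritical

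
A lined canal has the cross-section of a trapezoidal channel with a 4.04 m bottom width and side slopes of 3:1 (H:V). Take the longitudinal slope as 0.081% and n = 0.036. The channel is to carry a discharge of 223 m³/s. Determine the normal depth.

Manning's equation rearranged: A R^(2/3) = nQ / (1·√S) = 0.036 × 223 / (√0.00081) = 282.1.
Try y = 4.24 m: A R^(2/3) = 123.9 — short.
Try y = 5.98 m: A R^(2/3) = 281.8 — matches.

y_n = 5.98 m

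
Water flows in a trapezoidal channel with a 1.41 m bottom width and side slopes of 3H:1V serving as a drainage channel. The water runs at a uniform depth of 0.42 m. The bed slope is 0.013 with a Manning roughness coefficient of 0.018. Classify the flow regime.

With bottom width b = 1.41 m and side slope z = 3: A = (b + zy)y = (1.41 + 3×0.42)×0.42 = 1.121 m²; P = b + 2y√(1+z²) = 1.41 + 2×0.42×3.162 = 4.066 m.
Hydraulic radius R = A/P = 1.121/4.066 = 0.2758 m.
V = (1/n) R^(2/3) √S = (1/0.018) × 0.2758^(2/3) × √0.013 = 2.684 m/s. Hydraulic depth D_h = A/T = 1.121/3.93 = 0.2853 m.
Froude number Fr = V/√(g·D_h) = 2.684/√(9.81×0.2853) = 1.6, which is greater than 1, so the flow is supercritical.

supercritical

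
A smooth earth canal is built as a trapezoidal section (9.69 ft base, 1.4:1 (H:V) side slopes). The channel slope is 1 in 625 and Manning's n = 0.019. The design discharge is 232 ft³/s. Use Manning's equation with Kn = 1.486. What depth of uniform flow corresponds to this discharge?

Manning's equation rearranged: A R^(2/3) = nQ / (1.486·√S) = 0.019 × 232 / (1.486 × √0.0016) = 74.16.
Trying y = 3.47 ft: A R^(2/3) = 88.82 — over.
Trying y = 2.69 ft: A R^(2/3) = 55.73 — short.
Trying y = 3.15 ft: A R^(2/3) = 74.3 — close enough.

y_n = 3.15 ft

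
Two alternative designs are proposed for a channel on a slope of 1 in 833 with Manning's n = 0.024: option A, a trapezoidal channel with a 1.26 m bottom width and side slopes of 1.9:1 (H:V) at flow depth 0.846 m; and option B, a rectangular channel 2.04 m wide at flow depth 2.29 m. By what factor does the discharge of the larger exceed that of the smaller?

Channel A: With bottom width b = 1.26 m and side slope z = 1.9: A = (b + zy)y = (1.26 + 1.9×0.846)×0.846 = 2.426 m²; P = b + 2y√(1+z²) = 1.26 + 2×0.846×2.147 = 4.893 m. Hydraulic radius R = A/P = 2.426/4.893 = 0.4958 m. Q_A = (1/0.024)·2.426·0.4958^(2/3)·√0.0012 = 2.194 m³/s.
Channel B: Flow area A = b·y = 2.04 × 2.29 = 4.672 m². Wetted perimeter P = b + 2y = 2.04 + 2×2.29 = 6.62 m. Hydraulic radius R = A/P = 4.672/6.62 = 0.7057 m. Q_B = (1/0.024)·4.672·0.7057^(2/3)·√0.0012 = 5.346 m³/s.
The larger discharge is 5.346 m³/s and the smaller is 2.194 m³/s; the ratio is 2.44.

2.44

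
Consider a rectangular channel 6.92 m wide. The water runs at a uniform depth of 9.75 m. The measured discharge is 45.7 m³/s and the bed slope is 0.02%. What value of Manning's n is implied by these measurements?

n = 0.039

Flow area A = b·y = 6.92 × 9.75 = 67.47 m². Wetted perimeter P = b + 2y = 6.92 + 2×9.75 = 26.42 m.
Hydraulic radius R = A/P = 67.47/26.42 = 2.554 m.
Rearranging Manning's equation: n = (1/Q) A R^(2/3) S^(1/2) = (1/45.7) × 67.47 × 2.554^(2/3) × √0.0002 = 0.039.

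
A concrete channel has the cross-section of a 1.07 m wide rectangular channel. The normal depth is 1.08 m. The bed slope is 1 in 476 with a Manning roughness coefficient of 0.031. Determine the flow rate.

Flow area A = b·y = 1.07 × 1.08 = 1.156 m². Wetted perimeter P = b + 2y = 1.07 + 2×1.08 = 3.23 m.
Hydraulic radius R = A/P = 1.156/3.23 = 0.3578 m.
Manning's equation: Q = (1/n) A R^(2/3) S^(1/2) = (1/0.031) × 1.156 × 0.3578^(2/3) × 0.002101^(1/2) = 0.861 m³/s.

Q = 0.861 m³/s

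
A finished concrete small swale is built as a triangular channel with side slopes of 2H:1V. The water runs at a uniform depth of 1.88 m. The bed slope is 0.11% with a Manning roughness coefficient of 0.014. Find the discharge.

For a triangular section with side slope z = 2: A = zy² = 2×1.88² = 7.069 m²; P = 2y√(1+z²) = 2×1.88×2.236 = 8.408 m.
Hydraulic radius R = A/P = 7.069/8.408 = 0.8408 m.
Manning's equation: Q = (1/n) A R^(2/3) S^(1/2) = (1/0.014) × 7.069 × 0.8408^(2/3) × 0.0011^(1/2) = 14.9 m³/s.

Q = 14.9 m³/s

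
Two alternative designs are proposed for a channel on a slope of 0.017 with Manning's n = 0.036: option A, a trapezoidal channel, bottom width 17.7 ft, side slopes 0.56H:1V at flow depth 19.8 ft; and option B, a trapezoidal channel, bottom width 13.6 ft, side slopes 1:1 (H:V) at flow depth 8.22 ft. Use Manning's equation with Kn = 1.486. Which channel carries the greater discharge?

Channel A: With bottom width b = 17.7 ft and side slope z = 0.56: A = (b + zy)y = (17.7 + 0.56×19.8)×19.8 = 570 ft²; P = b + 2y√(1+z²) = 17.7 + 2×19.8×1.146 = 63.09 ft. Hydraulic radius R = A/P = 570/63.09 = 9.035 ft. Q_A = (1.486/0.036)·570·9.035^(2/3)·√0.017 = 13310 ft³/s.
Channel B: With bottom width b = 13.6 ft and side slope z = 1: A = (b + zy)y = (13.6 + 1×8.22)×8.22 = 179.4 ft²; P = b + 2y√(1+z²) = 13.6 + 2×8.22×1.414 = 36.85 ft. Hydraulic radius R = A/P = 179.4/36.85 = 4.867 ft. Q_B = (1.486/0.036)·179.4·4.867^(2/3)·√0.017 = 2772 ft³/s.
Q_A = 13310 ft³/s vs Q_B = 2772 ft³/s, so channel A carries more.

channel A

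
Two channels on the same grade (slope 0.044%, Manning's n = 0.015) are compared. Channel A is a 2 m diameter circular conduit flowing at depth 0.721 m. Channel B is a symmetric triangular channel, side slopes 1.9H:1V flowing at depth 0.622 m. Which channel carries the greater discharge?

channel A

Channel A: For a circular section of diameter D = 2 m at depth y = 0.721 m, the central angle is θ = 2 arccos(1 − 2y/D) = 2.576 rad. Then A = (D²/8)(θ − sin θ) = 1.02 m² and P = Dθ/2 = 2.576 m. Hydraulic radius R = A/P = 1.02/2.576 = 0.396 m. Q_A = (1/0.015)·1.02·0.396^(2/3)·√0.00044 = 0.7693 m³/s.
Channel B: For a triangular section with side slope z = 1.9: A = zy² = 1.9×0.622² = 0.7351 m²; P = 2y√(1+z²) = 2×0.622×2.147 = 2.671 m. Hydraulic radius R = A/P = 0.7351/2.671 = 0.2752 m. Q_B = (1/0.015)·0.7351·0.2752^(2/3)·√0.00044 = 0.4349 m³/s.
Q_A = 0.7693 m³/s vs Q_B = 0.4349 m³/s, so channel A carries more.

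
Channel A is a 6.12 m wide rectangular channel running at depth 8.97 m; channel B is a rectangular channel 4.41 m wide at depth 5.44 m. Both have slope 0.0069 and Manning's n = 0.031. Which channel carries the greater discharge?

channel A

Channel A: Flow area A = b·y = 6.12 × 8.97 = 54.9 m². Wetted perimeter P = b + 2y = 6.12 + 2×8.97 = 24.06 m. Hydraulic radius R = A/P = 54.9/24.06 = 2.282 m. Q_A = (1/0.031)·54.9·2.282^(2/3)·√0.0069 = 254.9 m³/s.
Channel B: Flow area A = b·y = 4.41 × 5.44 = 23.99 m². Wetted perimeter P = b + 2y = 4.41 + 2×5.44 = 15.29 m. Hydraulic radius R = A/P = 23.99/15.29 = 1.569 m. Q_B = (1/0.031)·23.99·1.569^(2/3)·√0.0069 = 86.8 m³/s.
Q_A = 254.9 m³/s vs Q_B = 86.8 m³/s, so channel A carries more.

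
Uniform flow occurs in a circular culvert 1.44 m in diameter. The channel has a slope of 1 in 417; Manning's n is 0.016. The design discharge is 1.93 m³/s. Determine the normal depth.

y_n = 0.944 m

Manning's equation rearranged: A R^(2/3) = nQ / (1·√S) = 0.016 × 1.93 / (√0.002398) = 0.6306.
Try y = 1.04 m: A R^(2/3) = 0.7181 — too large.
Try y = 0.944 m: A R^(2/3) = 0.631 — matches.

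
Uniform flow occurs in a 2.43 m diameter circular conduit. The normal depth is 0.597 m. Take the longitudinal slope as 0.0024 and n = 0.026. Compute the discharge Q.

Q = 0.829 m³/s

For a circular section of diameter D = 2.43 m at depth y = 0.597 m, the central angle is θ = 2 arccos(1 − 2y/D) = 2.074 rad. Then A = (D²/8)(θ − sin θ) = 0.8846 m² and P = Dθ/2 = 2.52 m.
Hydraulic radius R = A/P = 0.8846/2.52 = 0.351 m.
Manning's equation: Q = (1/n) A R^(2/3) S^(1/2) = (1/0.026) × 0.8846 × 0.351^(2/3) × 0.0024^(1/2) = 0.829 m³/s.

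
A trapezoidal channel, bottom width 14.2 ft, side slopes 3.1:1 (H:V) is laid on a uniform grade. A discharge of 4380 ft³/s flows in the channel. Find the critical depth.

At critical depth, Q² T / (g A³) = 1, i.e. A³/T = Q²/g = 4380²/32.2 = 595800.
Trying y = 9.97 ft: A³/T = 1197000 — over.
Trying y = 8.45 ft: A³/T = 597200 — ≈ 595800.

y_c = 8.45 ft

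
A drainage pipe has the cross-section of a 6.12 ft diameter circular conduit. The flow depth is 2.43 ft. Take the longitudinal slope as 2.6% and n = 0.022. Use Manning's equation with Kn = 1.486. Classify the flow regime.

For a circular section of diameter D = 6.12 ft at depth y = 2.43 ft, the central angle is θ = 2 arccos(1 − 2y/D) = 2.727 rad. Then A = (D²/8)(θ − sin θ) = 10.88 ft² and P = Dθ/2 = 8.344 ft.
Hydraulic radius R = A/P = 10.88/8.344 = 1.304 ft.
V = (1.486/n) R^(2/3) √S = (1.486/0.022) × 1.304^(2/3) × √0.026 = 13 ft/s. Hydraulic depth D_h = A/T = 10.88/5.989 = 1.817 ft.
Froude number Fr = V/√(g·D_h) = 13/√(32.2×1.817) = 1.7, which is greater than 1, so the flow is supercritical.

supercritical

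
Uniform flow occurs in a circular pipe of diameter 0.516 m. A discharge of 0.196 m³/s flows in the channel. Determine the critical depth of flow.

y_c = 0.299 m

At critical depth, Q² T / (g A³) = 1, i.e. A³/T = Q²/g = 0.196²/9.81 = 0.003916.
At y = 0.268 m: A³/T = 0.002562 — short.
At y = 0.325 m: A³/T = 0.005359 — over.
At y = 0.299 m: A³/T = 0.003892 — ≈ 0.003916.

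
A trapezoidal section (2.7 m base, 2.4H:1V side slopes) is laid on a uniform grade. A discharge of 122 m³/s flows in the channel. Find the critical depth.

At critical depth, Q² T / (g A³) = 1, i.e. A³/T = Q²/g = 122²/9.81 = 1517.
Try y = 3.49 m: A³/T = 2969 — over.
Try y = 2.99 m: A³/T = 1510 — close enough.

y_c = 2.99 m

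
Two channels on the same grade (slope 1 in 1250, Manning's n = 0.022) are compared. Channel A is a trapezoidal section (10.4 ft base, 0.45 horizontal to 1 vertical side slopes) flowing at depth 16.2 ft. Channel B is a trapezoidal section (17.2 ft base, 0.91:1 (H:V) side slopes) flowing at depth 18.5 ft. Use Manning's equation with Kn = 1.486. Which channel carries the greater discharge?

Channel A: With bottom width b = 10.4 ft and side slope z = 0.45: A = (b + zy)y = (10.4 + 0.45×16.2)×16.2 = 286.6 ft²; P = b + 2y√(1+z²) = 10.4 + 2×16.2×1.097 = 45.93 ft. Hydraulic radius R = A/P = 286.6/45.93 = 6.24 ft. Q_A = (1.486/0.022)·286.6·6.24^(2/3)·√0.0008 = 1856 ft³/s.
Channel B: With bottom width b = 17.2 ft and side slope z = 0.91: A = (b + zy)y = (17.2 + 0.91×18.5)×18.5 = 629.6 ft²; P = b + 2y√(1+z²) = 17.2 + 2×18.5×1.352 = 67.23 ft. Hydraulic radius R = A/P = 629.6/67.23 = 9.366 ft. Q_B = (1.486/0.022)·629.6·9.366^(2/3)·√0.0008 = 5345 ft³/s.
Q_A = 1856 ft³/s vs Q_B = 5345 ft³/s, so channel B carries more.

channel B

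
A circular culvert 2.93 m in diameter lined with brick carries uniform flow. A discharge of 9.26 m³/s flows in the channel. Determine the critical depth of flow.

At critical depth, Q² T / (g A³) = 1, i.e. A³/T = Q²/g = 9.26²/9.81 = 8.741.
At y = 1.6 m: A³/T = 18.31 — high.
At y = 1.17 m: A³/T = 5.528 — low.
At y = 1.32 m: A³/T = 8.779 — ≈ 8.741.

y_c = 1.32 m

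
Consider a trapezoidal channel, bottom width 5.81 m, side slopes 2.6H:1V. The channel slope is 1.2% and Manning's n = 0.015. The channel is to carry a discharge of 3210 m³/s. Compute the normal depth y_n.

y_n = 7.24 m

Manning's equation rearranged: A R^(2/3) = nQ / (1·√S) = 0.015 × 3210 / (√0.012) = 439.5.
At y = 9.02 m: A R^(2/3) = 741.4 — too large.
At y = 5.6 m: A R^(2/3) = 241.6 — too small.
At y = 7.24 m: A R^(2/3) = 439.2 — ≈ 439.5.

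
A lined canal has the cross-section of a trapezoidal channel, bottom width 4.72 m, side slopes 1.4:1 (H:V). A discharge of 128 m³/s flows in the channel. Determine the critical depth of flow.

At critical depth, Q² T / (g A³) = 1, i.e. A³/T = Q²/g = 128²/9.81 = 1670.
Try y = 2.3 m: A³/T = 545.7 — low.
Try y = 3.11 m: A³/T = 1674 — ≈ 1670.

y_c = 3.11 m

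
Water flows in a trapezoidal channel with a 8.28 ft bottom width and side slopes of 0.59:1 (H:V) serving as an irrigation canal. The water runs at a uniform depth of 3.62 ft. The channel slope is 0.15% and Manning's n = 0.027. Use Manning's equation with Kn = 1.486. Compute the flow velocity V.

With bottom width b = 8.28 ft and side slope z = 0.59: A = (b + zy)y = (8.28 + 0.59×3.62)×3.62 = 37.71 ft²; P = b + 2y√(1+z²) = 8.28 + 2×3.62×1.161 = 16.69 ft.
Hydraulic radius R = A/P = 37.71/16.69 = 2.26 ft.
From Manning's equation, V = (1.486/n) R^(2/3) S^(1/2) = (1.486/0.027) × 2.26^(2/3) × 0.0015^(1/2) = 3.67 ft/s.

V = 3.67 ft/s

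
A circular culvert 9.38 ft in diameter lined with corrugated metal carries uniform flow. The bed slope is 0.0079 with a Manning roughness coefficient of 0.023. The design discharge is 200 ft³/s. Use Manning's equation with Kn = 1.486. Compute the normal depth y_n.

Manning's equation rearranged: A R^(2/3) = nQ / (1.486·√S) = 0.023 × 200 / (1.486 × √0.0079) = 34.83.
At y = 3.81 ft: A R^(2/3) = 42.27 — over.
At y = 2.46 ft: A R^(2/3) = 18.37 — short.
At y = 3.43 ft: A R^(2/3) = 34.82 — close enough.

y_n = 3.43 ft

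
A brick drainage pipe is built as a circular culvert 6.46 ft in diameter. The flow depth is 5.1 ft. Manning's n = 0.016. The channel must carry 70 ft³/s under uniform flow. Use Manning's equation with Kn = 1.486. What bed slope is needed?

S = 0.0003

For a circular section of diameter D = 6.46 ft at depth y = 5.1 ft, the central angle is θ = 2 arccos(1 − 2y/D) = 4.376 rad. Then A = (D²/8)(θ − sin θ) = 27.75 ft² and P = Dθ/2 = 14.14 ft.
Hydraulic radius R = A/P = 27.75/14.14 = 1.963 ft.
From Manning's equation, S = [nQ / (1.486 A R^(2/3))]² = [0.016 × 70 / (1.486 × 27.75 × 1.963^(2/3))]² = 0.0003.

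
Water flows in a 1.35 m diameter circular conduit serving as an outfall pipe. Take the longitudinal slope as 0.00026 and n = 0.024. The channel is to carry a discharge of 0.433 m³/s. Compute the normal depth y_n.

y_n = 1.03 m

Manning's equation rearranged: A R^(2/3) = nQ / (1·√S) = 0.024 × 0.433 / (√0.00026) = 0.6445.
Trying y = 0.804 m: A R^(2/3) = 0.4609 — low.
Trying y = 1.24 m: A R^(2/3) = 0.7444 — high.
Trying y = 1.03 m: A R^(2/3) = 0.6452 — matches.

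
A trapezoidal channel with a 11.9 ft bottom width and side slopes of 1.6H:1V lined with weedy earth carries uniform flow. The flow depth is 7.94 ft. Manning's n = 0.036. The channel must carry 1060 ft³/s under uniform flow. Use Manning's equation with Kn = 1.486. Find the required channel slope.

With bottom width b = 11.9 ft and side slope z = 1.6: A = (b + zy)y = (11.9 + 1.6×7.94)×7.94 = 195.4 ft²; P = b + 2y√(1+z²) = 11.9 + 2×7.94×1.887 = 41.86 ft.
Hydraulic radius R = A/P = 195.4/41.86 = 4.667 ft.
From Manning's equation, S = [nQ / (1.486 A R^(2/3))]² = [0.036 × 1060 / (1.486 × 195.4 × 4.667^(2/3))]² = 0.00222.

S = 0.00222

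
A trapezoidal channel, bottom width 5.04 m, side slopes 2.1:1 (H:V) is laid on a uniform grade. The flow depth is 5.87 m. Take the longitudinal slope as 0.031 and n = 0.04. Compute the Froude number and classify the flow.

With bottom width b = 5.04 m and side slope z = 2.1: A = (b + zy)y = (5.04 + 2.1×5.87)×5.87 = 101.9 m²; P = b + 2y√(1+z²) = 5.04 + 2×5.87×2.326 = 32.35 m.
Hydraulic radius R = A/P = 101.9/32.35 = 3.152 m.
V = (1/n) R^(2/3) √S = (1/0.04) × 3.152^(2/3) × √0.031 = 9.462 m/s. Hydraulic depth D_h = A/T = 101.9/29.69 = 3.433 m.
Froude number Fr = V/√(g·D_h) = 9.462/√(9.81×3.433) = 1.63, which is greater than 1, so the flow is supercritical.

supercritical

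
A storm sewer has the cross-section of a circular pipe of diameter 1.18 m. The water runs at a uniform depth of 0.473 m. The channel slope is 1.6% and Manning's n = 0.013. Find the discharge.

For a circular section of diameter D = 1.18 m at depth y = 0.473 m, the central angle is θ = 2 arccos(1 − 2y/D) = 2.742 rad. Then A = (D²/8)(θ − sin θ) = 0.4096 m² and P = Dθ/2 = 1.618 m.
Hydraulic radius R = A/P = 0.4096/1.618 = 0.2532 m.
Manning's equation: Q = (1/n) A R^(2/3) S^(1/2) = (1/0.013) × 0.4096 × 0.2532^(2/3) × 0.016^(1/2) = 1.6 m³/s.

Q = 1.6 m³/s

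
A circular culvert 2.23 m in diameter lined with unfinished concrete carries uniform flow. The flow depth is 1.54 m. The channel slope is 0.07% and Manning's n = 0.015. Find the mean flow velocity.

V = 1.33 m/s

For a circular section of diameter D = 2.23 m at depth y = 1.54 m, the central angle is θ = 2 arccos(1 − 2y/D) = 3.924 rad. Then A = (D²/8)(θ − sin θ) = 2.877 m² and P = Dθ/2 = 4.375 m.
Hydraulic radius R = A/P = 2.877/4.375 = 0.6576 m.
From Manning's equation, V = (1/n) R^(2/3) S^(1/2) = (1/0.015) × 0.6576^(2/3) × 0.0007^(1/2) = 1.33 m/s.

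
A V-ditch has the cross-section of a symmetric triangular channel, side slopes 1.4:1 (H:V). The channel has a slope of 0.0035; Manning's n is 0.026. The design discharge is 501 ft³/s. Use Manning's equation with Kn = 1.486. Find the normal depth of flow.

Manning's equation rearranged: A R^(2/3) = nQ / (1.486·√S) = 0.026 × 501 / (1.486 × √0.0035) = 148.2.
Try y = 5.22 ft: A R^(2/3) = 63.03 — low.
Try y = 8.71 ft: A R^(2/3) = 246.9 — high.
Try y = 7.19 ft: A R^(2/3) = 148 — matches.

y_n = 7.19 ft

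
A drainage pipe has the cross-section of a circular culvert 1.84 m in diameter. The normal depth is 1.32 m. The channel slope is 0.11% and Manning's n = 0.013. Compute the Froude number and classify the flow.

For a circular section of diameter D = 1.84 m at depth y = 1.32 m, the central angle is θ = 2 arccos(1 − 2y/D) = 4.041 rad. Then A = (D²/8)(θ − sin θ) = 2.042 m² and P = Dθ/2 = 3.718 m.
Hydraulic radius R = A/P = 2.042/3.718 = 0.5491 m.
V = (1/n) R^(2/3) √S = (1/0.013) × 0.5491^(2/3) × √0.0011 = 1.711 m/s. Hydraulic depth D_h = A/T = 2.042/1.657 = 1.232 m.
Froude number Fr = V/√(g·D_h) = 1.711/√(9.81×1.232) = 0.492, which is less than 1, so the flow is subcritical.

subcritical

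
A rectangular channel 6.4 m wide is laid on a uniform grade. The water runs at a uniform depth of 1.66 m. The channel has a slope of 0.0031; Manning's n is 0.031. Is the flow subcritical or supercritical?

Flow area A = b·y = 6.4 × 1.66 = 10.62 m². Wetted perimeter P = b + 2y = 6.4 + 2×1.66 = 9.72 m.
Hydraulic radius R = A/P = 10.62/9.72 = 1.093 m.
V = (1/n) R^(2/3) √S = (1/0.031) × 1.093^(2/3) × √0.0031 = 1.906 m/s. Hydraulic depth D_h = A/T = 10.62/6.4 = 1.66 m.
Froude number Fr = V/√(g·D_h) = 1.906/√(9.81×1.66) = 0.472, which is less than 1, so the flow is subcritical.

subcritical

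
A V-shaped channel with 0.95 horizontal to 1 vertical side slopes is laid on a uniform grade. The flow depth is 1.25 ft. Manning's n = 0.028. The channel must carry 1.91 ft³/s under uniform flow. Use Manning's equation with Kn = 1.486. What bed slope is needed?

S = 0.00181

For a triangular section with side slope z = 0.95: A = zy² = 0.95×1.25² = 1.484 ft²; P = 2y√(1+z²) = 2×1.25×1.379 = 3.448 ft.
Hydraulic radius R = A/P = 1.484/3.448 = 0.4305 ft.
From Manning's equation, S = [nQ / (1.486 A R^(2/3))]² = [0.028 × 1.91 / (1.486 × 1.484 × 0.4305^(2/3))]² = 0.00181.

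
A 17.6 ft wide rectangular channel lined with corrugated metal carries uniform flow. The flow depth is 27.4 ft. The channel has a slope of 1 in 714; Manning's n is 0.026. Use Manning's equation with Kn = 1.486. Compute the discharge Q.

Q = 3650 ft³/s

Flow area A = b·y = 17.6 × 27.4 = 482.2 ft². Wetted perimeter P = b + 2y = 17.6 + 2×27.4 = 72.4 ft.
Hydraulic radius R = A/P = 482.2/72.4 = 6.661 ft.
Manning's equation: Q = (1.486/n) A R^(2/3) S^(1/2) = (1.486/0.026) × 482.2 × 6.661^(2/3) × 0.001401^(1/2) = 3650 ft³/s.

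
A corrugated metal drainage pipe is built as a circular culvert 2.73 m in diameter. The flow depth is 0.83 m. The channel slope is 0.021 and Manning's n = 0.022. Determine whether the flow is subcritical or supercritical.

supercritical

For a circular section of diameter D = 2.73 m at depth y = 0.83 m, the central angle is θ = 2 arccos(1 − 2y/D) = 2.336 rad. Then A = (D²/8)(θ − sin θ) = 1.505 m² and P = Dθ/2 = 3.189 m.
Hydraulic radius R = A/P = 1.505/3.189 = 0.4718 m.
V = (1/n) R^(2/3) √S = (1/0.022) × 0.4718^(2/3) × √0.021 = 3.992 m/s. Hydraulic depth D_h = A/T = 1.505/2.512 = 0.599 m.
Froude number Fr = V/√(g·D_h) = 3.992/√(9.81×0.599) = 1.65, which is greater than 1, so the flow is supercritical.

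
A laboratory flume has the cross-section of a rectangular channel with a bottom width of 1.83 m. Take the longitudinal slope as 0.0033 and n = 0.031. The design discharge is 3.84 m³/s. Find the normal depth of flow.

y_n = 1.62 m

Manning's equation rearranged: A R^(2/3) = nQ / (1·√S) = 0.031 × 3.84 / (√0.0033) = 2.072.
Try y = 1.27 m: A R^(2/3) = 1.526 — low.
Try y = 1.95 m: A R^(2/3) = 2.602 — high.
Try y = 1.62 m: A R^(2/3) = 2.073 — matches.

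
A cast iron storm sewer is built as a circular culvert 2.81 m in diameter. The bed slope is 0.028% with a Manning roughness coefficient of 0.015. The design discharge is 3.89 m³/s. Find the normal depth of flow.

y_n = 1.75 m

Manning's equation rearranged: A R^(2/3) = nQ / (1·√S) = 0.015 × 3.89 / (√0.00028) = 3.487.
At y = 2.17 m: A R^(2/3) = 4.618 — high.
At y = 1.23 m: A R^(2/3) = 1.944 — low.
At y = 1.75 m: A R^(2/3) = 3.483 — ≈ 3.487.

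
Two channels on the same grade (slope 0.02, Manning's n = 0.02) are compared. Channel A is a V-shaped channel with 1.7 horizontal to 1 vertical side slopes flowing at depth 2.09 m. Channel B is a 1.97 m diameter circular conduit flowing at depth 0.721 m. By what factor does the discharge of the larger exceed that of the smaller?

Channel A: For a triangular section with side slope z = 1.7: A = zy² = 1.7×2.09² = 7.426 m²; P = 2y√(1+z²) = 2×2.09×1.972 = 8.244 m. Hydraulic radius R = A/P = 7.426/8.244 = 0.9007 m. Q_A = (1/0.02)·7.426·0.9007^(2/3)·√0.02 = 48.97 m³/s.
Channel B: For a circular section of diameter D = 1.97 m at depth y = 0.721 m, the central angle is θ = 2 arccos(1 − 2y/D) = 2.599 rad. Then A = (D²/8)(θ − sin θ) = 1.01 m² and P = Dθ/2 = 2.56 m. Hydraulic radius R = A/P = 1.01/2.56 = 0.3946 m. Q_B = (1/0.02)·1.01·0.3946^(2/3)·√0.02 = 3.843 m³/s.
The larger discharge is 48.97 m³/s and the smaller is 3.843 m³/s; the ratio is 12.7.

12.7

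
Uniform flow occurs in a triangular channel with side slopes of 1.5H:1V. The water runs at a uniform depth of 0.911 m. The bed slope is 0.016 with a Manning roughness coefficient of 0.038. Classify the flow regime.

subcritical

For a triangular section with side slope z = 1.5: A = zy² = 1.5×0.911² = 1.245 m²; P = 2y√(1+z²) = 2×0.911×1.803 = 3.285 m.
Hydraulic radius R = A/P = 1.245/3.285 = 0.379 m.
V = (1/n) R^(2/3) √S = (1/0.038) × 0.379^(2/3) × √0.016 = 1.743 m/s. Hydraulic depth D_h = A/T = 1.245/2.733 = 0.4555 m.
Froude number Fr = V/√(g·D_h) = 1.743/√(9.81×0.4555) = 0.825, which is less than 1, so the flow is subcritical.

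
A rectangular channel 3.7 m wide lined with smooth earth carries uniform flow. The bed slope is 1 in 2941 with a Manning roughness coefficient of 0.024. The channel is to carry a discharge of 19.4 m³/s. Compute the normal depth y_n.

y_n = 5.49 m

Manning's equation rearranged: A R^(2/3) = nQ / (1·√S) = 0.024 × 19.4 / (√0.00034) = 25.25.
At y = 4.67 m: A R^(2/3) = 20.85 — low.
At y = 5.49 m: A R^(2/3) = 25.22 — matches.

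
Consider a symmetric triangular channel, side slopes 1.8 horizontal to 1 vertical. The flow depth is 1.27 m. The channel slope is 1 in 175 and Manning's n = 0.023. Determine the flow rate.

Q = 6.44 m³/s

For a triangular section with side slope z = 1.8: A = zy² = 1.8×1.27² = 2.903 m²; P = 2y√(1+z²) = 2×1.27×2.059 = 5.23 m.
Hydraulic radius R = A/P = 2.903/5.23 = 0.5551 m.
Manning's equation: Q = (1/n) A R^(2/3) S^(1/2) = (1/0.023) × 2.903 × 0.5551^(2/3) × 0.005714^(1/2) = 6.44 m³/s.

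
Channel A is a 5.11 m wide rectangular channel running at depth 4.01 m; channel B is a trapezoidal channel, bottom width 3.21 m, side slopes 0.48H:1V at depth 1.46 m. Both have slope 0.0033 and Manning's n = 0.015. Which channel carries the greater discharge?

channel A

Channel A: Flow area A = b·y = 5.11 × 4.01 = 20.49 m². Wetted perimeter P = b + 2y = 5.11 + 2×4.01 = 13.13 m. Hydraulic radius R = A/P = 20.49/13.13 = 1.561 m. Q_A = (1/0.015)·20.49·1.561^(2/3)·√0.0033 = 105.6 m³/s.
Channel B: With bottom width b = 3.21 m and side slope z = 0.48: A = (b + zy)y = (3.21 + 0.48×1.46)×1.46 = 5.71 m²; P = b + 2y√(1+z²) = 3.21 + 2×1.46×1.109 = 6.449 m. Hydraulic radius R = A/P = 5.71/6.449 = 0.8854 m. Q_B = (1/0.015)·5.71·0.8854^(2/3)·√0.0033 = 20.16 m³/s.
Q_A = 105.6 m³/s vs Q_B = 20.16 m³/s, so channel A carries more.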